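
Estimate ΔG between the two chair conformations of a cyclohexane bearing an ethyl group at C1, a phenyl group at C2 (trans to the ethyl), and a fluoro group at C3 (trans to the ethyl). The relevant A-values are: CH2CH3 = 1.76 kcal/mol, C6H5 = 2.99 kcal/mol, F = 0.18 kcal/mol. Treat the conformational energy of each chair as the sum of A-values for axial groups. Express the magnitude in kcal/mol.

4.57 kcal/mol

Chair I (ethyl axial, phenyl axial, fluoro equatorial): E = 4.75 kcal/mol.
Chair II (ethyl equatorial, phenyl equatorial, fluoro axial): E = 0.18 kcal/mol.
ΔE = 4.75 − 0.18 = 4.57 kcal/mol; chair II is more stable.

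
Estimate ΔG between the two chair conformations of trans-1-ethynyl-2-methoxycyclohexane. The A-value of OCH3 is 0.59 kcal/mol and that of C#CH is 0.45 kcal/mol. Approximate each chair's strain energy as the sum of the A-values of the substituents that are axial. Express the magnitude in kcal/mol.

C1 and C2 have opposite parity, so for the trans isomer the two substituents are e,e in one chair and a,a in the other.
Chair I (methoxy axial, ethynyl axial): E = 1.04 kcal/mol.
Chair II (methoxy equatorial, ethynyl equatorial): E = 0.00 kcal/mol.
ΔE = 1.04 − 0.00 = 1.04 kcal/mol; chair II is more stable.

1.04 kcal/mol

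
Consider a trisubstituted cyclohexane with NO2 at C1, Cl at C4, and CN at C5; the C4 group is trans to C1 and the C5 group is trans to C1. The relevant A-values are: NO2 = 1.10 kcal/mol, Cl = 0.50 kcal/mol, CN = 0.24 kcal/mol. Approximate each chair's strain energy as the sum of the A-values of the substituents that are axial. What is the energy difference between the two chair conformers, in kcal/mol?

Chair I (nitro axial, chloro axial, cyano equatorial): E = 1.60 kcal/mol.
Chair II (nitro equatorial, chloro equatorial, cyano axial): E = 0.24 kcal/mol.
ΔE = 1.60 − 0.24 = 1.36 kcal/mol; chair II is more stable.

1.36 kcal/mol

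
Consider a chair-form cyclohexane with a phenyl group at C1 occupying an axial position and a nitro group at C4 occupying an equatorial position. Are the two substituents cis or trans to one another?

cis

C1 and C4 have opposite parity, so their axial bonds point in opposite directions.
With opposite-parity carbons, two substituents on the same face are one axial and one equatorial; opposite faces give both axial or both equatorial.
Here the groups are axial/equatorial → same face → cis.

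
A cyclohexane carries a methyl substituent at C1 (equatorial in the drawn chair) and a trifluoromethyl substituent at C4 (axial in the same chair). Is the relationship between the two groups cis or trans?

cis

C1 and C4 have opposite parity, so their axial bonds point in opposite directions.
With opposite-parity carbons, two substituents on the same face are one axial and one equatorial; opposite faces give both axial or both equatorial.
Here the groups are equatorial/axial → same face → cis.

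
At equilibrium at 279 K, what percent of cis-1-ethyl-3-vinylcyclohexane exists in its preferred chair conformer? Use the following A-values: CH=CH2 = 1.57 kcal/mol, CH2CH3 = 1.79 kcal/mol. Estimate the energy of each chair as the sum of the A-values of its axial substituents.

C1 and C3 have the same parity, so for the cis isomer the two substituents are e,e in one chair and a,a in the other.
Chair I (vinyl axial, ethyl axial): E = 3.36 kcal/mol; chair II (vinyl equatorial, ethyl equatorial): E = 0.00 kcal/mol.
ΔG = 3.36 kcal/mol between the two chairs.
K = exp(ΔG/RT) with R = 1.987×10⁻³ kcal mol⁻¹ K⁻¹ and T = 279 K gives K ≈ 429.
Fraction in the lower-energy chair = K/(K+1) = 99.8%.

99.8%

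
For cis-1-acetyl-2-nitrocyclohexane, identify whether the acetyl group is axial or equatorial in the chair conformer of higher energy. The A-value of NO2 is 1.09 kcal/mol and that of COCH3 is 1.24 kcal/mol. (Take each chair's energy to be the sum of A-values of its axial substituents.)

axial

C1 and C2 have opposite parity, so for the cis isomer the two substituents are one axial and one equatorial in each chair.
Chair I (nitro axial, acetyl equatorial): E = 1.09 kcal/mol.
Chair II (nitro equatorial, acetyl axial): E = 1.24 kcal/mol.
Chair II is the less stable (higher-energy) conformer, and in that chair the acetyl group is axial.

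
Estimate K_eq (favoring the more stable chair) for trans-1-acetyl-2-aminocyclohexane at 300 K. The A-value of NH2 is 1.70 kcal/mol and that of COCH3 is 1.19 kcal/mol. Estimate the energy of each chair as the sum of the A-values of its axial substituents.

K ≈ 128

C1 and C2 have opposite parity, so for the trans isomer the two substituents are e,e in one chair and a,a in the other.
Chair I (amino axial, acetyl axial): E = 2.89 kcal/mol; chair II (amino equatorial, acetyl equatorial): E = 0.00 kcal/mol.
ΔG = 2.89 kcal/mol between the two chairs.
K = exp(ΔG/RT) with R = 1.987×10⁻³ kcal mol⁻¹ K⁻¹ and T = 300 K gives K ≈ 128.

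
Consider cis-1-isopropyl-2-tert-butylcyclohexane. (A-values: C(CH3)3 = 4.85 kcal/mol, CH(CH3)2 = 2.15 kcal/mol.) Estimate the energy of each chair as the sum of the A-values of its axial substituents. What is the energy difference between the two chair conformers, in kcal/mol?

2.70 kcal/mol

C1 and C2 have opposite parity, so for the cis isomer the two substituents are one axial and one equatorial in each chair.
Chair I (tert-butyl axial, isopropyl equatorial): E = 4.85 kcal/mol.
Chair II (tert-butyl equatorial, isopropyl axial): E = 2.15 kcal/mol.
ΔE = 4.85 − 2.15 = 2.70 kcal/mol; chair II is more stable.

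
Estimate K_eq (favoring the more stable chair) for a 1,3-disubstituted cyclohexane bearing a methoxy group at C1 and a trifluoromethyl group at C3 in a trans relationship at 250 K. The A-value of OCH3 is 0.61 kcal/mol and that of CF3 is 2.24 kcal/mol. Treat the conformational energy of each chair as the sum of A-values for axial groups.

C1 and C3 have the same parity, so for the trans isomer the two substituents are one axial and one equatorial in each chair.
Chair I (methoxy axial, trifluoromethyl equatorial): E = 0.61 kcal/mol; chair II (methoxy equatorial, trifluoromethyl axial): E = 2.24 kcal/mol.
ΔG = 1.63 kcal/mol between the two chairs.
K = exp(ΔG/RT) with R = 1.987×10⁻³ kcal mol⁻¹ K⁻¹ and T = 250 K gives K ≈ 26.6.

K ≈ 26.6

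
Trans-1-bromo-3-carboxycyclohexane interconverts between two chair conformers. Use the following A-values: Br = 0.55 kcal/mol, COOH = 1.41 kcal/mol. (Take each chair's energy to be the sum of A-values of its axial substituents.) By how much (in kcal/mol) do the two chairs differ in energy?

C1 and C3 have the same parity, so for the trans isomer the two substituents are one axial and one equatorial in each chair.
Chair I (bromo axial, carboxyl equatorial): E = 0.55 kcal/mol.
Chair II (bromo equatorial, carboxyl axial): E = 1.41 kcal/mol.
ΔE = 1.41 − 0.55 = 0.86 kcal/mol; chair I is more stable.

0.86 kcal/mol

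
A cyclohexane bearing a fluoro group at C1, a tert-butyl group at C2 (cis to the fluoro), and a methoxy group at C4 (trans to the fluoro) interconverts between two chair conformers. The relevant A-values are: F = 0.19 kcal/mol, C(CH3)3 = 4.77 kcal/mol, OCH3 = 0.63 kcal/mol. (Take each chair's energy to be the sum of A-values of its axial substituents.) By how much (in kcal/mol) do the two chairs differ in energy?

3.95 kcal/mol

Chair I (fluoro axial, tert-butyl equatorial, methoxy axial): E = 0.82 kcal/mol.
Chair II (fluoro equatorial, tert-butyl axial, methoxy equatorial): E = 4.77 kcal/mol.
ΔE = 4.77 − 0.82 = 3.95 kcal/mol; chair I is more stable.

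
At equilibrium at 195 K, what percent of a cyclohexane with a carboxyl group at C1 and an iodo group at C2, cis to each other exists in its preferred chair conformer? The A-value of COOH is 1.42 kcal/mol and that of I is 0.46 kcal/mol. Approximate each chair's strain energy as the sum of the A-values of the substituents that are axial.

C1 and C2 have opposite parity, so for the cis isomer the two substituents are one axial and one equatorial in each chair.
Chair I (carboxyl axial, iodo equatorial): E = 1.42 kcal/mol; chair II (carboxyl equatorial, iodo axial): E = 0.46 kcal/mol.
ΔG = 0.96 kcal/mol between the two chairs.
K = exp(ΔG/RT) with R = 1.987×10⁻³ kcal mol⁻¹ K⁻¹ and T = 195 K gives K ≈ 11.9.
Fraction in the lower-energy chair = K/(K+1) = 92.3%.

92.3%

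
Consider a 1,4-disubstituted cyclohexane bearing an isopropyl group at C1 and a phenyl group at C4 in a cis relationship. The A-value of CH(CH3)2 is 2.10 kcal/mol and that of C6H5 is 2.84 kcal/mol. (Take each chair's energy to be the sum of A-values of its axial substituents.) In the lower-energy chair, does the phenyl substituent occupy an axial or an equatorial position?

equatorial

C1 and C4 have opposite parity, so for the cis isomer the two substituents are one axial and one equatorial in each chair.
Chair I (isopropyl axial, phenyl equatorial): E = 2.10 kcal/mol.
Chair II (isopropyl equatorial, phenyl axial): E = 2.84 kcal/mol.
Chair I is the more stable (lower-energy) conformer, and in that chair the phenyl group is equatorial.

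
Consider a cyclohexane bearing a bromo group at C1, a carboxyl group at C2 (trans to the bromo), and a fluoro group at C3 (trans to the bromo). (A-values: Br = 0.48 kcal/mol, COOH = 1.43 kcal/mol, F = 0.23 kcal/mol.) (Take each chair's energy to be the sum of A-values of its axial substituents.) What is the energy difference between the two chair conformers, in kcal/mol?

Chair I (bromo axial, carboxyl axial, fluoro equatorial): E = 1.91 kcal/mol.
Chair II (bromo equatorial, carboxyl equatorial, fluoro axial): E = 0.23 kcal/mol.
ΔE = 1.91 − 0.23 = 1.68 kcal/mol; chair II is more stable.

1.68 kcal/mol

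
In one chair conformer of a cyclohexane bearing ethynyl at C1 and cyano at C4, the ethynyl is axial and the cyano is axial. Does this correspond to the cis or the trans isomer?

C1 and C4 have opposite parity, so their axial bonds point in opposite directions.
With opposite-parity carbons, two substituents on the same face are one axial and one equatorial; opposite faces give both axial or both equatorial.
Here the groups are axial/axial → opposite face → trans.

trans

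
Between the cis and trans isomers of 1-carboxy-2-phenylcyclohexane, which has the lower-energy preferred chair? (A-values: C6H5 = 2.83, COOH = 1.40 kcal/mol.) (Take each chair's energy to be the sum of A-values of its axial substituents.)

At 1,2 positions (parity opposite): cis → (a,e or e,a); trans → (e,e or a,a).
Best chair for cis: E = 1.40 kcal/mol; best chair for trans: E = 0.00 kcal/mol.
The trans isomer is lower by 1.40 kcal/mol.

trans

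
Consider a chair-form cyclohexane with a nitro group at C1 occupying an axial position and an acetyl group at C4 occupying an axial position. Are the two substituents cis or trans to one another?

C1 and C4 have opposite parity, so their axial bonds point in opposite directions.
With opposite-parity carbons, two substituents on the same face are one axial and one equatorial; opposite faces give both axial or both equatorial.
Here the groups are axial/axial → opposite face → trans.

trans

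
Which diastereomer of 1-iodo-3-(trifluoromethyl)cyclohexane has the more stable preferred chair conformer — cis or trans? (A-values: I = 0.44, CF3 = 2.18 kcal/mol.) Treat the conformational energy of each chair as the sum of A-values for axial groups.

cis

At 1,3 positions (parity same): cis → (e,e or a,a); trans → (a,e or e,a).
Best chair for cis: E = 0.00 kcal/mol; best chair for trans: E = 0.44 kcal/mol.
The cis isomer is lower by 0.44 kcal/mol.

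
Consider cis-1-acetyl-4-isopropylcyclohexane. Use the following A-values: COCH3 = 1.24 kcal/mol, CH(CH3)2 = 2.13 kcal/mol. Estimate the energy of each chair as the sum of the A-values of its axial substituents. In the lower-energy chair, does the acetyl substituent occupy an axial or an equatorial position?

axial

C1 and C4 have opposite parity, so for the cis isomer the two substituents are one axial and one equatorial in each chair.
Chair I (acetyl axial, isopropyl equatorial): E = 1.24 kcal/mol.
Chair II (acetyl equatorial, isopropyl axial): E = 2.13 kcal/mol.
Chair I is the more stable (lower-energy) conformer, and in that chair the acetyl group is axial.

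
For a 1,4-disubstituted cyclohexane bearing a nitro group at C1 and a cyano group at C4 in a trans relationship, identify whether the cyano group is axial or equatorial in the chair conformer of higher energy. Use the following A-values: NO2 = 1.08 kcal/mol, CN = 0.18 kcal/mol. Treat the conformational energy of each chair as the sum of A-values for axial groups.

axial

C1 and C4 have opposite parity, so for the trans isomer the two substituents are e,e in one chair and a,a in the other.
Chair I (nitro axial, cyano axial): E = 1.26 kcal/mol.
Chair II (nitro equatorial, cyano equatorial): E = 0.00 kcal/mol.
Chair I is the less stable (higher-energy) conformer, and in that chair the cyano group is axial.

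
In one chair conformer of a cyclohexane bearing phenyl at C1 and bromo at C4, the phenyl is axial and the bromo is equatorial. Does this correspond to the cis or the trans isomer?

cis

C1 and C4 have opposite parity, so their axial bonds point in opposite directions.
With opposite-parity carbons, two substituents on the same face are one axial and one equatorial; opposite faces give both axial or both equatorial.
Here the groups are axial/equatorial → same face → cis.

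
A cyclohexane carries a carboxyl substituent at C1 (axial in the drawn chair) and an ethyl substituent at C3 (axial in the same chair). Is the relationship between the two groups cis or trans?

C1 and C3 have the same parity, so their axial bonds point in the same direction.
With same-parity carbons, two substituents on the same face are both axial or both equatorial; opposite faces give one of each.
Here the groups are axial/axial → same face → cis.

cis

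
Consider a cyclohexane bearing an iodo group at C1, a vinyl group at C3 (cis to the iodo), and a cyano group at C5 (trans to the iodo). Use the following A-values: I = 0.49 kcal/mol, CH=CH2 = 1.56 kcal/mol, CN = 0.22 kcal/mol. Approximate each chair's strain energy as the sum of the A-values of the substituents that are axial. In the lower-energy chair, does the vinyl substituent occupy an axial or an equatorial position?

Chair I (iodo axial, vinyl axial, cyano equatorial): E = 2.05 kcal/mol.
Chair II (iodo equatorial, vinyl equatorial, cyano axial): E = 0.22 kcal/mol.
Chair II is the more stable (lower-energy) conformer, and in that chair the vinyl group is equatorial.

equatorial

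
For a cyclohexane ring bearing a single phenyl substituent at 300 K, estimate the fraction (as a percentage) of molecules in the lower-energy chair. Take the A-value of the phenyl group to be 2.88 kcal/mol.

99.2%

One chair has the phenyl group axial (E = 2.88 kcal/mol) and the other has it equatorial (E = 0).
ΔG = 2.88 kcal/mol between the two chairs.
K = exp(ΔG/RT) with R = 1.987×10⁻³ kcal mol⁻¹ K⁻¹ and T = 300 K gives K ≈ 125.
Fraction in the lower-energy chair = K/(K+1) = 99.2%.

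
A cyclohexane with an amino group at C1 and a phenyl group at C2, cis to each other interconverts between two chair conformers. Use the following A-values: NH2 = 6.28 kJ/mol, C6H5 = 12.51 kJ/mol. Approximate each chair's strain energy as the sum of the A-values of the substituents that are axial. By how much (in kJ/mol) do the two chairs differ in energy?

C1 and C2 have opposite parity, so for the cis isomer the two substituents are one axial and one equatorial in each chair.
Chair I (amino axial, phenyl equatorial): E = 6.28 kJ/mol.
Chair II (amino equatorial, phenyl axial): E = 12.51 kJ/mol.
ΔE = 12.51 − 6.28 = 6.23 kJ/mol; chair I is more stable.

6.23 kJ/mol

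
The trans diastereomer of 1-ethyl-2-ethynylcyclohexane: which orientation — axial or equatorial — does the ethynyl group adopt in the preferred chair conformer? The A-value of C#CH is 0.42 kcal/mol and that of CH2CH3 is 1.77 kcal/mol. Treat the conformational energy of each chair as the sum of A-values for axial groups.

equatorial

C1 and C2 have opposite parity, so for the trans isomer the two substituents are e,e in one chair and a,a in the other.
Chair I (ethynyl axial, ethyl axial): E = 2.19 kcal/mol.
Chair II (ethynyl equatorial, ethyl equatorial): E = 0.00 kcal/mol.
Chair II is the more stable (lower-energy) conformer, and in that chair the ethynyl group is equatorial.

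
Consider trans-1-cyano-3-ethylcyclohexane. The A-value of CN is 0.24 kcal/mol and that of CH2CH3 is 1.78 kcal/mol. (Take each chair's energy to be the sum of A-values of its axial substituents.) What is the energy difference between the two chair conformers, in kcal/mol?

C1 and C3 have the same parity, so for the trans isomer the two substituents are one axial and one equatorial in each chair.
Chair I (cyano axial, ethyl equatorial): E = 0.24 kcal/mol.
Chair II (cyano equatorial, ethyl axial): E = 1.78 kcal/mol.
ΔE = 1.78 − 0.24 = 1.54 kcal/mol; chair I is more stable.

1.54 kcal/mol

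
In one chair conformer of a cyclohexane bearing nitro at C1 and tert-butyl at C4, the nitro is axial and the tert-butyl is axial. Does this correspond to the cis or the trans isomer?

trans

C1 and C4 have opposite parity, so their axial bonds point in opposite directions.
With opposite-parity carbons, two substituents on the same face are one axial and one equatorial; opposite faces give both axial or both equatorial.
Here the groups are axial/axial → opposite face → trans.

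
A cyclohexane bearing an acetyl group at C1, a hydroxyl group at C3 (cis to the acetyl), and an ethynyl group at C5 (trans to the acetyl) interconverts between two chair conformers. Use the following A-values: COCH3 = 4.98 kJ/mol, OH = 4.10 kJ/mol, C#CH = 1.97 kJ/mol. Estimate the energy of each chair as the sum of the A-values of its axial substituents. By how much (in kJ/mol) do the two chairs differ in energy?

Chair I (acetyl axial, hydroxyl axial, ethynyl equatorial): E = 9.08 kJ/mol.
Chair II (acetyl equatorial, hydroxyl equatorial, ethynyl axial): E = 1.97 kJ/mol.
ΔE = 9.08 − 1.97 = 7.11 kJ/mol; chair II is more stable.

7.11 kJ/mol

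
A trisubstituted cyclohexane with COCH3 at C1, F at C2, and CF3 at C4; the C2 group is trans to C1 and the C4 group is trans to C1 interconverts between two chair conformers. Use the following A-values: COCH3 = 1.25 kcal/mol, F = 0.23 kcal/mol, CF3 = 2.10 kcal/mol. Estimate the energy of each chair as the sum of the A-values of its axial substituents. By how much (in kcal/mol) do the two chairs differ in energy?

Chair I (acetyl axial, fluoro axial, trifluoromethyl axial): E = 3.58 kcal/mol.
Chair II (acetyl equatorial, fluoro equatorial, trifluoromethyl equatorial): E = 0.00 kcal/mol.
ΔE = 3.58 − 0.00 = 3.58 kcal/mol; chair II is more stable.

3.58 kcal/mol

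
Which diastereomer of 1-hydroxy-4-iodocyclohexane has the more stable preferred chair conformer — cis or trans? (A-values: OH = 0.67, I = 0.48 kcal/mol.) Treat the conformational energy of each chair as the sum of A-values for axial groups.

trans

At 1,4 positions (parity opposite): cis → (a,e or e,a); trans → (e,e or a,a).
Best chair for cis: E = 0.48 kcal/mol; best chair for trans: E = 0.00 kcal/mol.
The trans isomer is lower by 0.48 kcal/mol.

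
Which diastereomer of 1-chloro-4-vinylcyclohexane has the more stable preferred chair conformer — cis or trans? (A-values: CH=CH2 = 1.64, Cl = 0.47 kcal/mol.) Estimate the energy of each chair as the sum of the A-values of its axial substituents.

trans

At 1,4 positions (parity opposite): cis → (a,e or e,a); trans → (e,e or a,a).
Best chair for cis: E = 0.47 kcal/mol; best chair for trans: E = 0.00 kcal/mol.
The trans isomer is lower by 0.47 kcal/mol.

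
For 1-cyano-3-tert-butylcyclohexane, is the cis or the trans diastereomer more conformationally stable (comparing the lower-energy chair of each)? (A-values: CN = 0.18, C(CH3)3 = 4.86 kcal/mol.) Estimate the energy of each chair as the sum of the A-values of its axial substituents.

cis

At 1,3 positions (parity same): cis → (e,e or a,a); trans → (a,e or e,a).
Best chair for cis: E = 0.00 kcal/mol; best chair for trans: E = 0.18 kcal/mol.
The cis isomer is lower by 0.18 kcal/mol.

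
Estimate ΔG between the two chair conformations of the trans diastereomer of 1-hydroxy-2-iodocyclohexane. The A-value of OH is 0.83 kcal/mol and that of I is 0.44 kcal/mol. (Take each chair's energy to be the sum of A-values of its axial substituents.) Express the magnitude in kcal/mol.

C1 and C2 have opposite parity, so for the trans isomer the two substituents are e,e in one chair and a,a in the other.
Chair I (hydroxyl axial, iodo axial): E = 1.27 kcal/mol.
Chair II (hydroxyl equatorial, iodo equatorial): E = 0.00 kcal/mol.
ΔE = 1.27 − 0.00 = 1.27 kcal/mol; chair II is more stable.

1.27 kcal/mol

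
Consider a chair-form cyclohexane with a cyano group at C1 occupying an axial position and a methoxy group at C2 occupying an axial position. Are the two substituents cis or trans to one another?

C1 and C2 have opposite parity, so their axial bonds point in opposite directions.
With opposite-parity carbons, two substituents on the same face are one axial and one equatorial; opposite faces give both axial or both equatorial.
Here the groups are axial/axial → opposite face → trans.

trans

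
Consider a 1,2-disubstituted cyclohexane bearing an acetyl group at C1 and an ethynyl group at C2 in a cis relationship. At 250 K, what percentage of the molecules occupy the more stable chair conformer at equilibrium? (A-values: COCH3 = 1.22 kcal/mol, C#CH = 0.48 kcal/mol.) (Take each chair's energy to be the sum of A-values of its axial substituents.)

81.6%

C1 and C2 have opposite parity, so for the cis isomer the two substituents are one axial and one equatorial in each chair.
Chair I (acetyl axial, ethynyl equatorial): E = 1.22 kcal/mol; chair II (acetyl equatorial, ethynyl axial): E = 0.48 kcal/mol.
ΔG = 0.74 kcal/mol between the two chairs.
K = exp(ΔG/RT) with R = 1.987×10⁻³ kcal mol⁻¹ K⁻¹ and T = 250 K gives K ≈ 4.44.
Fraction in the lower-energy chair = K/(K+1) = 81.6%.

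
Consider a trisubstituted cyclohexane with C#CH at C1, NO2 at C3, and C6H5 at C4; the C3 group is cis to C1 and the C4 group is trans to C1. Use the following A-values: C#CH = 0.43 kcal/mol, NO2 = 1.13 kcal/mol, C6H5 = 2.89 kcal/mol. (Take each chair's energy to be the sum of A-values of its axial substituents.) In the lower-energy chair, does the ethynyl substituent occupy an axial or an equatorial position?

Chair I (ethynyl axial, nitro axial, phenyl axial): E = 4.45 kcal/mol.
Chair II (ethynyl equatorial, nitro equatorial, phenyl equatorial): E = 0.00 kcal/mol.
Chair II is the more stable (lower-energy) conformer, and in that chair the ethynyl group is equatorial.

equatorial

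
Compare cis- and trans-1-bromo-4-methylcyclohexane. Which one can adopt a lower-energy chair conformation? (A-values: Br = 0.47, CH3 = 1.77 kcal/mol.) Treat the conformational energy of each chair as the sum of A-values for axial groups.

At 1,4 positions (parity opposite): cis → (a,e or e,a); trans → (e,e or a,a).
Best chair for cis: E = 0.47 kcal/mol; best chair for trans: E = 0.00 kcal/mol.
The trans isomer is lower by 0.47 kcal/mol.

trans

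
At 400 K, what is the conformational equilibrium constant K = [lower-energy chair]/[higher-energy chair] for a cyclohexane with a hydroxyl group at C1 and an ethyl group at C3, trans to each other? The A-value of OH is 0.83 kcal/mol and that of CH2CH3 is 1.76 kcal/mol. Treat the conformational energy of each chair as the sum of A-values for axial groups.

K ≈ 3.22

C1 and C3 have the same parity, so for the trans isomer the two substituents are one axial and one equatorial in each chair.
Chair I (hydroxyl axial, ethyl equatorial): E = 0.83 kcal/mol; chair II (hydroxyl equatorial, ethyl axial): E = 1.76 kcal/mol.
ΔG = 0.93 kcal/mol between the two chairs.
K = exp(ΔG/RT) with R = 1.987×10⁻³ kcal mol⁻¹ K⁻¹ and T = 400 K gives K ≈ 3.22.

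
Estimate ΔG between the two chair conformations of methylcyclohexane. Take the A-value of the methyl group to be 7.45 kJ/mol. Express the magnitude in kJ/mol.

7.45 kJ/mol

A monosubstituted cyclohexane has one chair with the methyl group axial (E = A = 7.45 kJ/mol) and one with it equatorial (E = 0).
ΔE = 7.45 − 0 = 7.45 kJ/mol.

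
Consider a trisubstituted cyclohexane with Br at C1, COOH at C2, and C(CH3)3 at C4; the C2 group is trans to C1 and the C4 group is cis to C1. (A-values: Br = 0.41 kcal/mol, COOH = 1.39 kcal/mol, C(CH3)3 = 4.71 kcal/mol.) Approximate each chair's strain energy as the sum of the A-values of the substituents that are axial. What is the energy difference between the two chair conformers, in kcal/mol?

2.91 kcal/mol

Chair I (bromo axial, carboxyl axial, tert-butyl equatorial): E = 1.80 kcal/mol.
Chair II (bromo equatorial, carboxyl equatorial, tert-butyl axial): E = 4.71 kcal/mol.
ΔE = 4.71 − 1.80 = 2.91 kcal/mol; chair I is more stable.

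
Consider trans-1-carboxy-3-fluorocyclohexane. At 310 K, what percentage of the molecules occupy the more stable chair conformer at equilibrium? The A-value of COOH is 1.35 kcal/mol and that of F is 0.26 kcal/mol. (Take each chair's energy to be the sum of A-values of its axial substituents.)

C1 and C3 have the same parity, so for the trans isomer the two substituents are one axial and one equatorial in each chair.
Chair I (carboxyl axial, fluoro equatorial): E = 1.35 kcal/mol; chair II (carboxyl equatorial, fluoro axial): E = 0.26 kcal/mol.
ΔG = 1.09 kcal/mol between the two chairs.
K = exp(ΔG/RT) with R = 1.987×10⁻³ kcal mol⁻¹ K⁻¹ and T = 310 K gives K ≈ 5.87.
Fraction in the lower-energy chair = K/(K+1) = 85.4%.

85.4%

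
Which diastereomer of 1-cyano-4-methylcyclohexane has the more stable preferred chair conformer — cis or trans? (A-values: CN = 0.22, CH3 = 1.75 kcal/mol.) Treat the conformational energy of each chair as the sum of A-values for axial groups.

At 1,4 positions (parity opposite): cis → (a,e or e,a); trans → (e,e or a,a).
Best chair for cis: E = 0.22 kcal/mol; best chair for trans: E = 0.00 kcal/mol.
The trans isomer is lower by 0.22 kcal/mol.

trans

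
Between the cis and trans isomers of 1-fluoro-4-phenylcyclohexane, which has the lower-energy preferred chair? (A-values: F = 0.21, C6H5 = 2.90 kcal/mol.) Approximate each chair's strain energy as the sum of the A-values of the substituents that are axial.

At 1,4 positions (parity opposite): cis → (a,e or e,a); trans → (e,e or a,a).
Best chair for cis: E = 0.21 kcal/mol; best chair for trans: E = 0.00 kcal/mol.
The trans isomer is lower by 0.21 kcal/mol.

trans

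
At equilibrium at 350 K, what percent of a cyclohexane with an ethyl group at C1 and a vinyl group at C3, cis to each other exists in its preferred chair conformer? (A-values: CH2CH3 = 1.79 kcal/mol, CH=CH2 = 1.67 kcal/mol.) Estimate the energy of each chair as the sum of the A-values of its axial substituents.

99.3%

C1 and C3 have the same parity, so for the cis isomer the two substituents are e,e in one chair and a,a in the other.
Chair I (ethyl axial, vinyl axial): E = 3.46 kcal/mol; chair II (ethyl equatorial, vinyl equatorial): E = 0.00 kcal/mol.
ΔG = 3.46 kcal/mol between the two chairs.
K = exp(ΔG/RT) with R = 1.987×10⁻³ kcal mol⁻¹ K⁻¹ and T = 350 K gives K ≈ 145.
Fraction in the lower-energy chair = K/(K+1) = 99.3%.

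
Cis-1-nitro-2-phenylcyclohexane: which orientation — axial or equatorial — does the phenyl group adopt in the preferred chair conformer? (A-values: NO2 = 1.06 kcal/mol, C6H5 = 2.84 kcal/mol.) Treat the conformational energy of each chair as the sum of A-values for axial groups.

C1 and C2 have opposite parity, so for the cis isomer the two substituents are one axial and one equatorial in each chair.
Chair I (nitro axial, phenyl equatorial): E = 1.06 kcal/mol.
Chair II (nitro equatorial, phenyl axial): E = 2.84 kcal/mol.
Chair I is the more stable (lower-energy) conformer, and in that chair the phenyl group is equatorial.

equatorial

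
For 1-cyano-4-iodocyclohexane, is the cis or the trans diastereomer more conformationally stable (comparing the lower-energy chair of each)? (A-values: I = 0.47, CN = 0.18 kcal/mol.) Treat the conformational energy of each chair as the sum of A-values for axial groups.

At 1,4 positions (parity opposite): cis → (a,e or e,a); trans → (e,e or a,a).
Best chair for cis: E = 0.18 kcal/mol; best chair for trans: E = 0.00 kcal/mol.
The trans isomer is lower by 0.18 kcal/mol.

trans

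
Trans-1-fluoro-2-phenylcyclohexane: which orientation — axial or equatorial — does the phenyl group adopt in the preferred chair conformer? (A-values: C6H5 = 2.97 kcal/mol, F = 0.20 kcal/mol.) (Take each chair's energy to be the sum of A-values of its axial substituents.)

equatorial

C1 and C2 have opposite parity, so for the trans isomer the two substituents are e,e in one chair and a,a in the other.
Chair I (phenyl axial, fluoro axial): E = 3.17 kcal/mol.
Chair II (phenyl equatorial, fluoro equatorial): E = 0.00 kcal/mol.
Chair II is the more stable (lower-energy) conformer, and in that chair the phenyl group is equatorial.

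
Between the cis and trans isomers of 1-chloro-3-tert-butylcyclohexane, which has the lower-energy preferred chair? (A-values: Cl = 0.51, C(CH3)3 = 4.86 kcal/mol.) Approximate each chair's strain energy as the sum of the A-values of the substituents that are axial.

cis

At 1,3 positions (parity same): cis → (e,e or a,a); trans → (a,e or e,a).
Best chair for cis: E = 0.00 kcal/mol; best chair for trans: E = 0.51 kcal/mol.
The cis isomer is lower by 0.51 kcal/mol.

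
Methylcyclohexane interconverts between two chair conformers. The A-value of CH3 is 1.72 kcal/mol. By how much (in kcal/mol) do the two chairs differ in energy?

1.72 kcal/mol

A monosubstituted cyclohexane has one chair with the methyl group axial (E = A = 1.72 kcal/mol) and one with it equatorial (E = 0).
ΔE = 1.72 − 0 = 1.72 kcal/mol.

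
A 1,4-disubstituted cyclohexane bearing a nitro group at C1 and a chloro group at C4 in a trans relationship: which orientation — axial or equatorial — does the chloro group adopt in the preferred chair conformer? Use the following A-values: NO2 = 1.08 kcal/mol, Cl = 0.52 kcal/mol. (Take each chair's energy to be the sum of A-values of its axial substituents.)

C1 and C4 have opposite parity, so for the trans isomer the two substituents are e,e in one chair and a,a in the other.
Chair I (nitro axial, chloro axial): E = 1.60 kcal/mol.
Chair II (nitro equatorial, chloro equatorial): E = 0.00 kcal/mol.
Chair II is the more stable (lower-energy) conformer, and in that chair the chloro group is equatorial.

equatorial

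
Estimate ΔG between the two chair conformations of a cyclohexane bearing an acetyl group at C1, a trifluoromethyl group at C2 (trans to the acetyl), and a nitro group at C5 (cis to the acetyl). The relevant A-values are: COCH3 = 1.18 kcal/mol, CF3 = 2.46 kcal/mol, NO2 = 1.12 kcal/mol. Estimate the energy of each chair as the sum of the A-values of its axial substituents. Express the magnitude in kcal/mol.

4.76 kcal/mol

Chair I (acetyl axial, trifluoromethyl axial, nitro axial): E = 4.76 kcal/mol.
Chair II (acetyl equatorial, trifluoromethyl equatorial, nitro equatorial): E = 0.00 kcal/mol.
ΔE = 4.76 − 0.00 = 4.76 kcal/mol; chair II is more stable.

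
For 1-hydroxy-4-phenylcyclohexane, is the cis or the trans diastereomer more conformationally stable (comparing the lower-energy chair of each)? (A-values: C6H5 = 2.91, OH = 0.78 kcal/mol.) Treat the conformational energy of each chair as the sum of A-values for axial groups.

At 1,4 positions (parity opposite): cis → (a,e or e,a); trans → (e,e or a,a).
Best chair for cis: E = 0.78 kcal/mol; best chair for trans: E = 0.00 kcal/mol.
The trans isomer is lower by 0.78 kcal/mol.

trans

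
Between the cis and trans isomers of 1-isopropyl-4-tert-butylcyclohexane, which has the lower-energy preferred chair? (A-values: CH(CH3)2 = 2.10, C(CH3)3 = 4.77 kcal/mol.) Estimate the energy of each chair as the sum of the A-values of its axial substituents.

trans

At 1,4 positions (parity opposite): cis → (a,e or e,a); trans → (e,e or a,a).
Best chair for cis: E = 2.10 kcal/mol; best chair for trans: E = 0.00 kcal/mol.
The trans isomer is lower by 2.10 kcal/mol.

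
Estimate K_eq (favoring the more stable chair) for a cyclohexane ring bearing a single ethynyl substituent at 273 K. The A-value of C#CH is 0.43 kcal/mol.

One chair has the ethynyl group axial (E = 0.43 kcal/mol) and the other has it equatorial (E = 0).
ΔG = 0.43 kcal/mol between the two chairs.
K = exp(ΔG/RT) with R = 1.987×10⁻³ kcal mol⁻¹ K⁻¹ and T = 273 K gives K ≈ 2.21.

K ≈ 2.21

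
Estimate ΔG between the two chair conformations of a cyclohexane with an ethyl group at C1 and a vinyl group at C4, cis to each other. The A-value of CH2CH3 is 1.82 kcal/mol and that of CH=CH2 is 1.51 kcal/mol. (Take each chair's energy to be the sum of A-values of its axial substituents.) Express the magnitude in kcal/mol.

0.31 kcal/mol

C1 and C4 have opposite parity, so for the cis isomer the two substituents are one axial and one equatorial in each chair.
Chair I (ethyl axial, vinyl equatorial): E = 1.82 kcal/mol.
Chair II (ethyl equatorial, vinyl axial): E = 1.51 kcal/mol.
ΔE = 1.82 − 1.51 = 0.31 kcal/mol; chair II is more stable.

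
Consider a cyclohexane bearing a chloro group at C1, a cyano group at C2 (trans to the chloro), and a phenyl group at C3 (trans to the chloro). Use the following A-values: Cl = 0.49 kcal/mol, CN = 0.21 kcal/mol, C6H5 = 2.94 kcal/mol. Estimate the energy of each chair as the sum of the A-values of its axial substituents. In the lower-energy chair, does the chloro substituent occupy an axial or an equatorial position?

Chair I (chloro axial, cyano axial, phenyl equatorial): E = 0.70 kcal/mol.
Chair II (chloro equatorial, cyano equatorial, phenyl axial): E = 2.94 kcal/mol.
Chair I is the more stable (lower-energy) conformer, and in that chair the chloro group is axial.

axial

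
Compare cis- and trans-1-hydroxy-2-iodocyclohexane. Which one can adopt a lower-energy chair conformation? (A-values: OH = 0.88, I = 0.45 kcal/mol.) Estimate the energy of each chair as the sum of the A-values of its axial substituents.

trans

At 1,2 positions (parity opposite): cis → (a,e or e,a); trans → (e,e or a,a).
Best chair for cis: E = 0.45 kcal/mol; best chair for trans: E = 0.00 kcal/mol.
The trans isomer is lower by 0.45 kcal/mol.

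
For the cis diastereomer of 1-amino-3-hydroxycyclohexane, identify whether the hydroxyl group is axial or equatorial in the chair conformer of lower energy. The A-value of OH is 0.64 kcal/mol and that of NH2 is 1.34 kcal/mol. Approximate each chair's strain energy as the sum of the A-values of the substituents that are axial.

C1 and C3 have the same parity, so for the cis isomer the two substituents are e,e in one chair and a,a in the other.
Chair I (hydroxyl axial, amino axial): E = 1.98 kcal/mol.
Chair II (hydroxyl equatorial, amino equatorial): E = 0.00 kcal/mol.
Chair II is the more stable (lower-energy) conformer, and in that chair the hydroxyl group is equatorial.

equatorial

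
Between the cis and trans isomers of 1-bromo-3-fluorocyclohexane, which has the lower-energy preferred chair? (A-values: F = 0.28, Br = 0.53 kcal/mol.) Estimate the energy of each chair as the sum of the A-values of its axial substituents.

cis

At 1,3 positions (parity same): cis → (e,e or a,a); trans → (a,e or e,a).
Best chair for cis: E = 0.00 kcal/mol; best chair for trans: E = 0.28 kcal/mol.
The cis isomer is lower by 0.28 kcal/mol.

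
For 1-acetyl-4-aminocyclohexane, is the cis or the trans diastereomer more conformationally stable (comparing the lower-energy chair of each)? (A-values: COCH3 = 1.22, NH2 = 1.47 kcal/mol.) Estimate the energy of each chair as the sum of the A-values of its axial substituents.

trans

At 1,4 positions (parity opposite): cis → (a,e or e,a); trans → (e,e or a,a).
Best chair for cis: E = 1.22 kcal/mol; best chair for trans: E = 0.00 kcal/mol.
The trans isomer is lower by 1.22 kcal/mol.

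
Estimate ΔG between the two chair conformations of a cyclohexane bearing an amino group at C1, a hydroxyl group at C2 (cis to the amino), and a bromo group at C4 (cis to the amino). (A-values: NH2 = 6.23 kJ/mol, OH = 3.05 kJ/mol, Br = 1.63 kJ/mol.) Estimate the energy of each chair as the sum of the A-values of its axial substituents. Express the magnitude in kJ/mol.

Chair I (amino axial, hydroxyl equatorial, bromo equatorial): E = 6.23 kJ/mol.
Chair II (amino equatorial, hydroxyl axial, bromo axial): E = 4.68 kJ/mol.
ΔE = 6.23 − 4.68 = 1.55 kJ/mol; chair II is more stable.

1.55 kJ/mol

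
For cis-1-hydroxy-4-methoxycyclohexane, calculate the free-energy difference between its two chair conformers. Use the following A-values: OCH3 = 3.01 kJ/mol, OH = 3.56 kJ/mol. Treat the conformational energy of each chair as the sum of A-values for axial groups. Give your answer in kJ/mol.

C1 and C4 have opposite parity, so for the cis isomer the two substituents are one axial and one equatorial in each chair.
Chair I (methoxy axial, hydroxyl equatorial): E = 3.01 kJ/mol.
Chair II (methoxy equatorial, hydroxyl axial): E = 3.56 kJ/mol.
ΔE = 3.56 − 3.01 = 0.55 kJ/mol; chair I is more stable.

0.55 kJ/mol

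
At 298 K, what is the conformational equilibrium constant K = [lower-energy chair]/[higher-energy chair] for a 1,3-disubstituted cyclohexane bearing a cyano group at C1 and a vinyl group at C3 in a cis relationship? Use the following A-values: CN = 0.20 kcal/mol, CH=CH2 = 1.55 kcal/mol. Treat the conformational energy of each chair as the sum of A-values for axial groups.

C1 and C3 have the same parity, so for the cis isomer the two substituents are e,e in one chair and a,a in the other.
Chair I (cyano axial, vinyl axial): E = 1.75 kcal/mol; chair II (cyano equatorial, vinyl equatorial): E = 0.00 kcal/mol.
ΔG = 1.75 kcal/mol between the two chairs.
K = exp(ΔG/RT) with R = 1.987×10⁻³ kcal mol⁻¹ K⁻¹ and T = 298 K gives K ≈ 19.2.

K ≈ 19.2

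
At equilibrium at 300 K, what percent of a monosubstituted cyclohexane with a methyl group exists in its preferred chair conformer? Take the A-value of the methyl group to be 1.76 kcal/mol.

95.0%

One chair has the methyl group axial (E = 1.76 kcal/mol) and the other has it equatorial (E = 0).
ΔG = 1.76 kcal/mol between the two chairs.
K = exp(ΔG/RT) with R = 1.987×10⁻³ kcal mol⁻¹ K⁻¹ and T = 300 K gives K ≈ 19.2.
Fraction in the lower-energy chair = K/(K+1) = 95.0%.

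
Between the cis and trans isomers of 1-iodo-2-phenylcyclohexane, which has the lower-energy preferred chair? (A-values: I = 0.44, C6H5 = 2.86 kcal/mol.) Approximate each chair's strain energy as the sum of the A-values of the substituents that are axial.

At 1,2 positions (parity opposite): cis → (a,e or e,a); trans → (e,e or a,a).
Best chair for cis: E = 0.44 kcal/mol; best chair for trans: E = 0.00 kcal/mol.
The trans isomer is lower by 0.44 kcal/mol.

trans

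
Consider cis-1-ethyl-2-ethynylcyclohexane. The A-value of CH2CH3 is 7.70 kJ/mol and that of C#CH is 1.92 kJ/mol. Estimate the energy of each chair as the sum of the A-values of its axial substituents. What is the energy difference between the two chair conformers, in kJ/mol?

C1 and C2 have opposite parity, so for the cis isomer the two substituents are one axial and one equatorial in each chair.
Chair I (ethyl axial, ethynyl equatorial): E = 7.70 kJ/mol.
Chair II (ethyl equatorial, ethynyl axial): E = 1.92 kJ/mol.
ΔE = 7.70 − 1.92 = 5.78 kJ/mol; chair II is more stable.

5.78 kJ/mol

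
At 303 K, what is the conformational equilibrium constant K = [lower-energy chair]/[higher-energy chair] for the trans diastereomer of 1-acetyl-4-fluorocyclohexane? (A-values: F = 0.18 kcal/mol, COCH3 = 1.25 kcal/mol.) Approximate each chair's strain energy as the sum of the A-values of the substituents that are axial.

K ≈ 10.8

C1 and C4 have opposite parity, so for the trans isomer the two substituents are e,e in one chair and a,a in the other.
Chair I (fluoro axial, acetyl axial): E = 1.43 kcal/mol; chair II (fluoro equatorial, acetyl equatorial): E = 0.00 kcal/mol.
ΔG = 1.43 kcal/mol between the two chairs.
K = exp(ΔG/RT) with R = 1.987×10⁻³ kcal mol⁻¹ K⁻¹ and T = 303 K gives K ≈ 10.8.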